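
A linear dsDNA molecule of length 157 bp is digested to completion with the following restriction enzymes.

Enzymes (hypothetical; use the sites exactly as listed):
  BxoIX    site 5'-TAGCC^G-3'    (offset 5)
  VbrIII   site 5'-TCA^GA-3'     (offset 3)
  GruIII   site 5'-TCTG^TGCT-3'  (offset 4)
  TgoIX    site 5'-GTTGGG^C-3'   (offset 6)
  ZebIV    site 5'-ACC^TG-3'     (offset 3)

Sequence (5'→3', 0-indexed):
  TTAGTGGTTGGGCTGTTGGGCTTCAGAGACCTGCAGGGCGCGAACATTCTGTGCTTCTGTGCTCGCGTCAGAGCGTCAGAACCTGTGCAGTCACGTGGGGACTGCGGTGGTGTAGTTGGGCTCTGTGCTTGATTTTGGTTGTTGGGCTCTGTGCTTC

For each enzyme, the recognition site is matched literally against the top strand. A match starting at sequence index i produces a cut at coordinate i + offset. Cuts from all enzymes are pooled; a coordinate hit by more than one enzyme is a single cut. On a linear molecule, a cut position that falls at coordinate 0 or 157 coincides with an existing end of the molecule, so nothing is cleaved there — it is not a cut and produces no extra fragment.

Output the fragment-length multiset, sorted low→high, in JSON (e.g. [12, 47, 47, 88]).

[5,5,5,5,6,6,8,8,8,11,12,20,21,37]

Per-enzyme occurrences:
  BxoIX (TAGCCG, off=5): no sites
  VbrIII TCAGA/3: at [22, 67, 75] ⇒ [25, 70, 78]
  GruIII TCTGTGCT/4: at [47, 55, 121, 147] ⇒ [51, 59, 125, 151]
  TgoIX GTTGGGC/6: at [6, 14, 114, 140] ⇒ [12, 20, 120, 146]
  ZebIV ACCTG/3: at [28, 80] ⇒ [31, 83]

Pooled cuts: [12, 20, 25, 31, 51, 59, 70, 78, 83, 120, 125, 146, 151]

Fragments:
  [0,12): 12 bp
  [12,20): 8 bp
  [20,25): 5 bp
  [25,31): 6 bp
  [31,51): 20 bp
  [51,59): 8 bp
  [59,70): 11 bp
  [70,78): 8 bp
  [78,83): 5 bp
  [83,120): 37 bp
  [120,125): 5 bp
  [125,146): 21 bp
  [146,151): 5 bp
  [151,157): 6 bp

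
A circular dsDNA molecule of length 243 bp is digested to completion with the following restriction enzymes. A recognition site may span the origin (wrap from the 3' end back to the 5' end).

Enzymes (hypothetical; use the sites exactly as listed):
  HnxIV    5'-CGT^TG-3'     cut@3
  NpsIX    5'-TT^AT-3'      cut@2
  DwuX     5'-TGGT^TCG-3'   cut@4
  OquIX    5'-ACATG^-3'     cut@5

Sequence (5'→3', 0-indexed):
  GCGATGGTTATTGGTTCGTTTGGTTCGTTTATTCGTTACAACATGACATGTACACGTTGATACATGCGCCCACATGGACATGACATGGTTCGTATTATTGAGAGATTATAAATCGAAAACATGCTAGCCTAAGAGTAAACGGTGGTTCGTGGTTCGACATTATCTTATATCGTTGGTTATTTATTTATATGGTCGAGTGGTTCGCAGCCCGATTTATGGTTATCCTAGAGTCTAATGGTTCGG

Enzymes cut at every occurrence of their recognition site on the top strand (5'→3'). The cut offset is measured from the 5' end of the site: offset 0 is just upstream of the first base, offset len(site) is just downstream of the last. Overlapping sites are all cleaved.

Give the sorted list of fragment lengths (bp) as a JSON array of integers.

[2,4,4,5,5,5,5,6,6,6,6,7,7,7,7,8,9,9,10,11,13,14,15,15,16,18,23]

Per-enzyme occurrences:
  HnxIV (CGTTG, off=3): starts [54, 170] → cuts [57, 173]
  NpsIX (TTAT, off=2): starts [7, 28, 94, 105, 159, 164, 176, 180, 184, 213, 219] → cuts [9, 30, 96, 107, 161, 166, 178, 182, 186, 215, 221]
  DwuX (TGGTTCG, off=4): starts [11, 20, 85, 142, 149, 197, 235] → cuts [15, 24, 89, 146, 153, 201, 239]
  OquIX (ACATG, off=5): starts [40, 45, 61, 71, 77, 82, 118] → cuts [45, 50, 66, 76, 82, 87, 123]

Pooled cuts: [9, 15, 24, 30, 45, 50, 57, 66, 76, 82, 87, 89, 96, 107, 123, 146, 153, 161, 166, 173, 178, 182, 186, 201, 215, 221, 239]

Fragment lengths:
  9→15: 6 bp
  15→24: 9 bp
  24→30: 6 bp
  30→45: 15 bp
  45→50: 5 bp
  50→57: 7 bp
  57→66: 9 bp
  66→76: 10 bp
  76→82: 6 bp
  82→87: 5 bp
  87→89: 2 bp
  89→96: 7 bp
  96→107: 11 bp
  107→123: 16 bp
  123→146: 23 bp
  146→153: 7 bp
  153→161: 8 bp
  161→166: 5 bp
  166→173: 7 bp
  173→178: 5 bp
  178→182: 4 bp
  182→186: 4 bp
  186→201: 15 bp
  201→215: 14 bp
  215→221: 6 bp
  221→239: 18 bp
  239→9 (wrap): 243-239+9 = 13 bp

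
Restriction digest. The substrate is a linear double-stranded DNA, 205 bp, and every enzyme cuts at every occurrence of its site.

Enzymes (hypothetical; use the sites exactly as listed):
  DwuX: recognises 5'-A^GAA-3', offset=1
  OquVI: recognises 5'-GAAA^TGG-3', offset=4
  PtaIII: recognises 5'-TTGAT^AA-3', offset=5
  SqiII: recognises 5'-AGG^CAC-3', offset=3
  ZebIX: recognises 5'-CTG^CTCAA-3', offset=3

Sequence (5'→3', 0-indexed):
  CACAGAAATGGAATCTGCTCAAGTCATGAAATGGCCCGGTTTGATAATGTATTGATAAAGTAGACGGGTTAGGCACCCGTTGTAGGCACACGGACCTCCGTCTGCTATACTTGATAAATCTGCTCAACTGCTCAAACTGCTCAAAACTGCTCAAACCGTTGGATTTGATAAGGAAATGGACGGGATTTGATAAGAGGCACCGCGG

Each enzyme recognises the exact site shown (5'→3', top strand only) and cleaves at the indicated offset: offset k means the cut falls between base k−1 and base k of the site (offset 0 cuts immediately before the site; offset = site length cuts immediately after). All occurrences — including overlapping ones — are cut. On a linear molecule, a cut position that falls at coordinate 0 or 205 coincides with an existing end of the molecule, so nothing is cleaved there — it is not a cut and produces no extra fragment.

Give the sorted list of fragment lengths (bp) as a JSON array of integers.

[4,4,6,7,7,8,8,9,9,10,11,13,14,14,15,17,20,29]

Scan for sites:
  DwuX AGAA/1: at [3] ⇒ [4]
  OquVI GAAATGG/4: at [4, 27, 172] ⇒ [8, 31, 176]
  PtaIII TTGATAA/5: at [40, 51, 110, 164, 186] ⇒ [45, 56, 115, 169, 191]
  SqiII AGGCAC/3: at [70, 83, 194] ⇒ [73, 86, 197]
  ZebIX CTGCTCAA/3: at [14, 119, 127, 136, 146] ⇒ [17, 122, 130, 139, 149]

Pooled cuts: [4, 8, 17, 31, 45, 56, 73, 86, 115, 122, 130, 139, 149, 169, 176, 191, 197]

Fragment lengths:
  [0,4): 4 bp
  [4,8): 4 bp
  [8,17): 9 bp
  [17,31): 14 bp
  [31,45): 14 bp
  [45,56): 11 bp
  [56,73): 17 bp
  [73,86): 13 bp
  [86,115): 29 bp
  [115,122): 7 bp
  [122,130): 8 bp
  [130,139): 9 bp
  [139,149): 10 bp
  [149,169): 20 bp
  [169,176): 7 bp
  [176,191): 15 bp
  [191,197): 6 bp
  [197,205): 8 bp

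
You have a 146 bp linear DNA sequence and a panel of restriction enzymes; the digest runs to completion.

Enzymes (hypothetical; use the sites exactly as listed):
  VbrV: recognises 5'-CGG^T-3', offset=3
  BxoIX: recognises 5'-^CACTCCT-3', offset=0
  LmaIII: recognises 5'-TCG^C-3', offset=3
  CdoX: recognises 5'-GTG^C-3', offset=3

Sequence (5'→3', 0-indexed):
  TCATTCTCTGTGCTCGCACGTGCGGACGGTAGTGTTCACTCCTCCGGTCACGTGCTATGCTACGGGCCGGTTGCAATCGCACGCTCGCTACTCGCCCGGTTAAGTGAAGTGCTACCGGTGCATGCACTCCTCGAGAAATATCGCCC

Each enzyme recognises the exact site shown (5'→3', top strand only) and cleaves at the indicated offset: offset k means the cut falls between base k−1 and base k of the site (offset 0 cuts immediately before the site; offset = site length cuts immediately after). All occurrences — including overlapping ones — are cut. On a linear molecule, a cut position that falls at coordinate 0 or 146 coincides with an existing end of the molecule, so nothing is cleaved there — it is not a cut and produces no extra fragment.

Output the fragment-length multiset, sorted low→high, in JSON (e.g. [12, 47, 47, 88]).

[2,3,4,4,5,6,7,7,7,7,7,8,9,11,12,12,16,19]

Site scan:
  VbrV CGGT/3: at [26, 44, 67, 96, 115] ⇒ [29, 47, 70, 99, 118]
  BxoIX CACTCCT/0: at [36, 124] ⇒ [36, 124]
  LmaIII TCGC/3: at [13, 76, 84, 91, 140] ⇒ [16, 79, 87, 94, 143]
  CdoX GTGC/3: at [9, 19, 51, 108, 117] ⇒ [12, 22, 54, 111, 120]

Pooled cuts: [12, 16, 22, 29, 36, 47, 54, 70, 79, 87, 94, 99, 111, 118, 120, 124, 143]

Fragment lengths:
  [0,12): 12 bp
  [12,16): 4 bp
  [16,22): 6 bp
  [22,29): 7 bp
  [29,36): 7 bp
  [36,47): 11 bp
  [47,54): 7 bp
  [54,70): 16 bp
  [70,79): 9 bp
  [79,87): 8 bp
  [87,94): 7 bp
  [94,99): 5 bp
  [99,111): 12 bp
  [111,118): 7 bp
  [118,120): 2 bp
  [120,124): 4 bp
  [124,143): 19 bp
  [143,146): 3 bp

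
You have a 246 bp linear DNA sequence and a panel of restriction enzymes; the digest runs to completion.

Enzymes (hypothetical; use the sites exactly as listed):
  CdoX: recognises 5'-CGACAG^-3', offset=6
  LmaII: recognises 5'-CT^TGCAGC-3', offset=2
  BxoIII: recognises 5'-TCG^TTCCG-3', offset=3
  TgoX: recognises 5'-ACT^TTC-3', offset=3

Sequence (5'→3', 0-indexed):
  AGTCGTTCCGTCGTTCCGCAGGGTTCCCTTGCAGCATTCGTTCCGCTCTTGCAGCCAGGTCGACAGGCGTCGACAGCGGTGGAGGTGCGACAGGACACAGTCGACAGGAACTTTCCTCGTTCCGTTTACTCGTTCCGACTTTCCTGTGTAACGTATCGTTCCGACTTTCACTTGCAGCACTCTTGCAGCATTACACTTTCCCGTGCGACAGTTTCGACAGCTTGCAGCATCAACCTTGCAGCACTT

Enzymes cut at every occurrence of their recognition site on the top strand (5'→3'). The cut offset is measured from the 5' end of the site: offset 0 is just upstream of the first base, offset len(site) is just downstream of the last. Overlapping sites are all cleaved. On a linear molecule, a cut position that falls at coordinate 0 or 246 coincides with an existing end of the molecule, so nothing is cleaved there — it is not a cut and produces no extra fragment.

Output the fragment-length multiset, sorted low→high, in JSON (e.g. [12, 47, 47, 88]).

[2,5,5,6,7,8,8,8,9,9,10,10,11,11,13,14,14,14,14,16,17,17,18]

Site scan:
  CdoX CGACAG/6: at [60, 70, 87, 101, 205, 214] ⇒ [66, 76, 93, 107, 211, 220]
  LmaII CTTGCAGC/2: at [27, 47, 170, 181, 220, 234] ⇒ [29, 49, 172, 183, 222, 236]
  BxoIII TCGTTCCG/3: at [2, 10, 37, 116, 129, 155] ⇒ [5, 13, 40, 119, 132, 158]
  TgoX ACTTTC/3: at [109, 137, 163, 194] ⇒ [112, 140, 166, 197]

All cut coordinates (distinct, sorted): [5, 13, 29, 40, 49, 66, 76, 93, 107, 112, 119, 132, 140, 158, 166, 172, 183, 197, 211, 220, 222, 236]

Fragment lengths:
  [0,5): 5 bp
  [5,13): 8 bp
  [13,29): 16 bp
  [29,40): 11 bp
  [40,49): 9 bp
  [49,66): 17 bp
  [66,76): 10 bp
  [76,93): 17 bp
  [93,107): 14 bp
  [107,112): 5 bp
  [112,119): 7 bp
  [119,132): 13 bp
  [132,140): 8 bp
  [140,158): 18 bp
  [158,166): 8 bp
  [166,172): 6 bp
  [172,183): 11 bp
  [183,197): 14 bp
  [197,211): 14 bp
  [211,220): 9 bp
  [220,222): 2 bp
  [222,236): 14 bp
  [236,246): 10 bp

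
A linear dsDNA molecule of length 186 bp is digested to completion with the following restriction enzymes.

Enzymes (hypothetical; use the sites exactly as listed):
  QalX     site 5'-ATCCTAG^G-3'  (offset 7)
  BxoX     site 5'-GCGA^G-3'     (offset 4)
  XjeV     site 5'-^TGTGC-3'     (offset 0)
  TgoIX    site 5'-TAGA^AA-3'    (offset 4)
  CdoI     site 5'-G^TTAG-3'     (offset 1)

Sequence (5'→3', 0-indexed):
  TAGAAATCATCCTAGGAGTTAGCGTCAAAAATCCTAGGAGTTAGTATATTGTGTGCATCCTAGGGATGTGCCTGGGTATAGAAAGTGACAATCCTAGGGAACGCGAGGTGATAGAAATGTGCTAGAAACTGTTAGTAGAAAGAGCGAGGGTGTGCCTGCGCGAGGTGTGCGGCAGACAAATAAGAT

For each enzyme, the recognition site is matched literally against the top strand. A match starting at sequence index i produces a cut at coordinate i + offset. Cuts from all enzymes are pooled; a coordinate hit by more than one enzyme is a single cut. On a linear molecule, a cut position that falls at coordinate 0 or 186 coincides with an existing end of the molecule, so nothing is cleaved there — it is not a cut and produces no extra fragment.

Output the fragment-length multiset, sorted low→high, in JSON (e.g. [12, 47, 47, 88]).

Per-enzyme occurrences:
  QalX (ATCCTAGG, off=7): starts [8, 30, 56, 90] → cuts [15, 37, 63, 97]
  BxoX (GCGAG, off=4): starts [102, 143, 159] → cuts [106, 147, 163]
  XjeV (TGTGC, off=0): starts [51, 66, 117, 150, 165] → cuts [51, 66, 117, 150, 165]
  TgoIX (TAGAAA, off=4): starts [0, 78, 111, 122, 135] → cuts [4, 82, 115, 126, 139]
  CdoI (GTTAG, off=1): starts [17, 39, 130] → cuts [18, 40, 131]

All cut coordinates (distinct, sorted): [4, 15, 18, 37, 40, 51, 63, 66, 82, 97, 106, 115, 117, 126, 131, 139, 147, 150, 163, 165]

Fragments:
  [0,4): 4 bp
  [4,15): 11 bp
  [15,18): 3 bp
  [18,37): 19 bp
  [37,40): 3 bp
  [40,51): 11 bp
  [51,63): 12 bp
  [63,66): 3 bp
  [66,82): 16 bp
  [82,97): 15 bp
  [97,106): 9 bp
  [106,115): 9 bp
  [115,117): 2 bp
  [117,126): 9 bp
  [126,131): 5 bp
  [131,139): 8 bp
  [139,147): 8 bp
  [147,150): 3 bp
  [150,163): 13 bp
  [163,165): 2 bp
  [165,186): 21 bp

[2,2,3,3,3,3,4,5,8,8,9,9,9,11,11,12,13,15,16,19,21]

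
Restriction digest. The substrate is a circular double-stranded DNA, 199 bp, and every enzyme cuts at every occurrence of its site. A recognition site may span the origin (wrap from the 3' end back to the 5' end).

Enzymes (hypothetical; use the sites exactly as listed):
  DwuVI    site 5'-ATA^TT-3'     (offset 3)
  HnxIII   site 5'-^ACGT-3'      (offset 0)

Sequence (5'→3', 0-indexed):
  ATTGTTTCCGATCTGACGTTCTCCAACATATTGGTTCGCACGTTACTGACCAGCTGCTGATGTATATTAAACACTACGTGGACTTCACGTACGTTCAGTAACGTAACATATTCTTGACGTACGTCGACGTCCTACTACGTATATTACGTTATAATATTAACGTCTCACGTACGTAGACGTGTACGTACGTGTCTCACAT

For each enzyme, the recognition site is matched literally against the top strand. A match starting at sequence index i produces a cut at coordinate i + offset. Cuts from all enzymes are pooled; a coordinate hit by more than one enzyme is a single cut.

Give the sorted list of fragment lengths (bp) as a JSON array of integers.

[2,3,4,4,4,4,6,6,6,6,7,7,9,9,10,10,10,11,11,14,14,15,27]

Per-enzyme occurrences:
  DwuVI (ATATT, off=3): starts [27, 63, 107, 140, 153, 197] → cuts [1, 30, 66, 110, 143, 156]
  HnxIII (ACGT, off=0): starts [15, 39, 75, 86, 90, 100, 116, 120, 126, 136, 145, 159, 166, 170, 176, 182, 186] → cuts [15, 39, 75, 86, 90, 100, 116, 120, 126, 136, 145, 159, 166, 170, 176, 182, 186]

All cut coordinates (distinct, sorted): [1, 15, 30, 39, 66, 75, 86, 90, 100, 110, 116, 120, 126, 136, 143, 145, 156, 159, 166, 170, 176, 182, 186]

Fragments:
  1→15: 14 bp
  15→30: 15 bp
  30→39: 9 bp
  39→66: 27 bp
  66→75: 9 bp
  75→86: 11 bp
  86→90: 4 bp
  90→100: 10 bp
  100→110: 10 bp
  110→116: 6 bp
  116→120: 4 bp
  120→126: 6 bp
  126→136: 10 bp
  136→143: 7 bp
  143→145: 2 bp
  145→156: 11 bp
  156→159: 3 bp
  159→166: 7 bp
  166→170: 4 bp
  170→176: 6 bp
  176→182: 6 bp
  182→186: 4 bp
  186→1 (wrap): 199-186+1 = 14 bp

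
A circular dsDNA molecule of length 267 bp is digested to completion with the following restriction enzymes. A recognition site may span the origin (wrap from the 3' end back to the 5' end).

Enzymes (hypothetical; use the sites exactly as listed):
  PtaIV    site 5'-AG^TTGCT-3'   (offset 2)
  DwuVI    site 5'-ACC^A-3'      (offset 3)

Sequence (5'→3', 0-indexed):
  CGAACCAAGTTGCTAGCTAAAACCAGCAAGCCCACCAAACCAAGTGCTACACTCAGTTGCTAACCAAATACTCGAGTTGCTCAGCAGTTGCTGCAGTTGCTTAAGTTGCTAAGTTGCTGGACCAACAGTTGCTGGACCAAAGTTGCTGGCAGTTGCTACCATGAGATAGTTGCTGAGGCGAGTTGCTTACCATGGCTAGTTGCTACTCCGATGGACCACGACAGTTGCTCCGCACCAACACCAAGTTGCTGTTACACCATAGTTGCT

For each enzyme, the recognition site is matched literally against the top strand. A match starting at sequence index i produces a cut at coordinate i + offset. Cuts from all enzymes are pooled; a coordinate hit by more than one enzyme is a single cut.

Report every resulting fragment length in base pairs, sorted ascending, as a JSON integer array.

Site scan:
  PtaIV (AGTTGCT, off=2): starts [7, 54, 74, 85, 94, 103, 111, 126, 140, 150, 167, 180, 197, 222, 243, 260] → cuts [9, 56, 76, 87, 96, 105, 113, 128, 142, 152, 169, 182, 199, 224, 245, 262]
  DwuVI (ACCA, off=3): starts [3, 21, 33, 38, 62, 120, 135, 157, 188, 214, 233, 239, 255] → cuts [6, 24, 36, 41, 65, 123, 138, 160, 191, 217, 236, 242, 258]

All cut coordinates (distinct, sorted): [6, 9, 24, 36, 41, 56, 65, 76, 87, 96, 105, 113, 123, 128, 138, 142, 152, 160, 169, 182, 191, 199, 217, 224, 236, 242, 245, 258, 262]

Fragments:
  6→9: 3 bp
  9→24: 15 bp
  24→36: 12 bp
  36→41: 5 bp
  41→56: 15 bp
  56→65: 9 bp
  65→76: 11 bp
  76→87: 11 bp
  87→96: 9 bp
  96→105: 9 bp
  105→113: 8 bp
  113→123: 10 bp
  123→128: 5 bp
  128→138: 10 bp
  138→142: 4 bp
  142→152: 10 bp
  152→160: 8 bp
  160→169: 9 bp
  169→182: 13 bp
  182→191: 9 bp
  191→199: 8 bp
  199→217: 18 bp
  217→224: 7 bp
  224→236: 12 bp
  236→242: 6 bp
  242→245: 3 bp
  245→258: 13 bp
  258→262: 4 bp
  262→6 (wrap): 267-262+6 = 11 bp

[3,3,4,4,5,5,6,7,8,8,8,9,9,9,9,9,10,10,10,11,11,11,12,12,13,13,15,15,18]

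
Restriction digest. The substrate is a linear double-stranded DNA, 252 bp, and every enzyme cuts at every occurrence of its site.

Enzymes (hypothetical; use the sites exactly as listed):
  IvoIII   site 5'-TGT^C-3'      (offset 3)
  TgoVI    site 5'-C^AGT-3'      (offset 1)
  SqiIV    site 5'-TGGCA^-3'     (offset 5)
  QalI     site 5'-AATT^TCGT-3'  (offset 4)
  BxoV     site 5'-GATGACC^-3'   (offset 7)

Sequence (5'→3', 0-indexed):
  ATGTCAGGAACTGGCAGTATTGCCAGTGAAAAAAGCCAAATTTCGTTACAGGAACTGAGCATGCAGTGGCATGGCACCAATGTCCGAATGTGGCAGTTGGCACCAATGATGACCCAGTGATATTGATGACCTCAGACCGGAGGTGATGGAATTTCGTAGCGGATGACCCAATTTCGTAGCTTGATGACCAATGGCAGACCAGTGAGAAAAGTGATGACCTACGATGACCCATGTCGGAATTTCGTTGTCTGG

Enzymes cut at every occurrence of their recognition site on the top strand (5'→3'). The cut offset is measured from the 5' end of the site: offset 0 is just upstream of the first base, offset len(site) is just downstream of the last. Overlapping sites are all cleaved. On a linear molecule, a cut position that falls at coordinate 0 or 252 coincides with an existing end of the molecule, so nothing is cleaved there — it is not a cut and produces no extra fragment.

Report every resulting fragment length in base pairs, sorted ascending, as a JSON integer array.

Per-enzyme occurrences:
  IvoIII (TGTC, off=3): starts [1, 80, 231, 245] → cuts [4, 83, 234, 248]
  TgoVI (CAGT, off=1): starts [14, 23, 63, 93, 114, 199] → cuts [15, 24, 64, 94, 115, 200]
  SqiIV (TGGCA, off=5): starts [11, 66, 71, 90, 97, 191] → cuts [16, 71, 76, 95, 102, 196]
  QalI (AATTTCGT, off=4): starts [38, 149, 169, 237] → cuts [42, 153, 173, 241]
  BxoV (GATGACC, off=7): starts [107, 124, 161, 182, 212, 222] → cuts [114, 131, 168, 189, 219, 229]

All cut coordinates (distinct, sorted): [4, 15, 16, 24, 42, 64, 71, 76, 83, 94, 95, 102, 114, 115, 131, 153, 168, 173, 189, 196, 200, 219, 229, 234, 241, 248]

Fragment lengths:
  [0,4): 4 bp
  [4,15): 11 bp
  [15,16): 1 bp
  [16,24): 8 bp
  [24,42): 18 bp
  [42,64): 22 bp
  [64,71): 7 bp
  [71,76): 5 bp
  [76,83): 7 bp
  [83,94): 11 bp
  [94,95): 1 bp
  [95,102): 7 bp
  [102,114): 12 bp
  [114,115): 1 bp
  [115,131): 16 bp
  [131,153): 22 bp
  [153,168): 15 bp
  [168,173): 5 bp
  [173,189): 16 bp
  [189,196): 7 bp
  [196,200): 4 bp
  [200,219): 19 bp
  [219,229): 10 bp
  [229,234): 5 bp
  [234,241): 7 bp
  [241,248): 7 bp
  [248,252): 4 bp

[1,1,1,4,4,4,5,5,5,7,7,7,7,7,7,8,10,11,11,12,15,16,16,18,19,22,22]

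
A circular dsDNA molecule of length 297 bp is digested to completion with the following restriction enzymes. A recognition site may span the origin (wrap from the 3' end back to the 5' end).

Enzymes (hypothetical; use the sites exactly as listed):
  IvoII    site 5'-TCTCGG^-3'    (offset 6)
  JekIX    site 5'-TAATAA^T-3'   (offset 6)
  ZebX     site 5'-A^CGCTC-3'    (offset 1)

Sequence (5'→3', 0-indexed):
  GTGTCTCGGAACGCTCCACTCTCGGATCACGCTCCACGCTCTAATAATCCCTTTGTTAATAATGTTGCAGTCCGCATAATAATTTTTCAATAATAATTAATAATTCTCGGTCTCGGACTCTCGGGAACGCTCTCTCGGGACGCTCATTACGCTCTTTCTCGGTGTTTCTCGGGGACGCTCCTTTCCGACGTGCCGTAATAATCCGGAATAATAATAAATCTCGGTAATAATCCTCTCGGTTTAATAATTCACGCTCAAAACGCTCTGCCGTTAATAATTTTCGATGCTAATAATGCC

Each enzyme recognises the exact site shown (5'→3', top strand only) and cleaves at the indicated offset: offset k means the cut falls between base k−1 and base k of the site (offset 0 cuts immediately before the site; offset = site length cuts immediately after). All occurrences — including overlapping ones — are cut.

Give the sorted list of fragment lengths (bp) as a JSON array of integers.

Per-enzyme occurrences:
  IvoII TCTCGG/6: at [3, 19, 104, 110, 118, 132, 156, 166, 218, 233] ⇒ [9, 25, 110, 116, 124, 138, 162, 172, 224, 239]
  JekIX TAATAAT/6: at [41, 56, 76, 90, 97, 195, 208, 224, 241, 271, 287] ⇒ [47, 62, 82, 96, 103, 201, 214, 230, 247, 277, 293]
  ZebX ACGCTC/1: at [10, 28, 35, 126, 139, 148, 174, 250, 259] ⇒ [11, 29, 36, 127, 140, 149, 175, 251, 260]

All cut coordinates (distinct, sorted): [9, 11, 25, 29, 36, 47, 62, 82, 96, 103, 110, 116, 124, 127, 138, 140, 149, 162, 172, 175, 201, 214, 224, 230, 239, 247, 251, 260, 277, 293]

Fragment lengths:
  9→11: 2 bp
  11→25: 14 bp
  25→29: 4 bp
  29→36: 7 bp
  36→47: 11 bp
  47→62: 15 bp
  62→82: 20 bp
  82→96: 14 bp
  96→103: 7 bp
  103→110: 7 bp
  110→116: 6 bp
  116→124: 8 bp
  124→127: 3 bp
  127→138: 11 bp
  138→140: 2 bp
  140→149: 9 bp
  149→162: 13 bp
  162→172: 10 bp
  172→175: 3 bp
  175→201: 26 bp
  201→214: 13 bp
  214→224: 10 bp
  224→230: 6 bp
  230→239: 9 bp
  239→247: 8 bp
  247→251: 4 bp
  251→260: 9 bp
  260→277: 17 bp
  277→293: 16 bp
  293→9 (wrap): 297-293+9 = 13 bp

[2,2,3,3,4,4,6,6,7,7,7,8,8,9,9,9,10,10,11,11,13,13,13,14,14,15,16,17,20,26]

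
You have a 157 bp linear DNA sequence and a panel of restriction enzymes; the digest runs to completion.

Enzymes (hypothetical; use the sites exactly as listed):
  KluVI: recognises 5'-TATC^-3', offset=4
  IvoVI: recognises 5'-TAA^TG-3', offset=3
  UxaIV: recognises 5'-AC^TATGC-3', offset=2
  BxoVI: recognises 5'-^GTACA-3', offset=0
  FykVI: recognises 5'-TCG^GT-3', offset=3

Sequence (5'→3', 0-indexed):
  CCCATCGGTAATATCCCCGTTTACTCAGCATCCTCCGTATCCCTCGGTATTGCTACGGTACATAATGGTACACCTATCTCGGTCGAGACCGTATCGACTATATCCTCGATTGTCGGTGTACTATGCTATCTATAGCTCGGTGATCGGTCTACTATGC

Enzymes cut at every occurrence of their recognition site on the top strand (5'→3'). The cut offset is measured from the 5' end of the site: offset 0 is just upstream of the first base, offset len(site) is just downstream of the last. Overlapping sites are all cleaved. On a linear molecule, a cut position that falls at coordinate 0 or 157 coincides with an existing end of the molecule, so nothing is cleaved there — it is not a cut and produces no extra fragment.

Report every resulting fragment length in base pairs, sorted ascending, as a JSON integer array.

[2,3,5,5,6,6,7,7,8,8,9,9,9,11,11,11,14,26]

Site scan:
  KluVI (TATC, off=4): starts [11, 37, 74, 91, 100, 126] → cuts [15, 41, 78, 95, 104, 130]
  IvoVI (TAATG, off=3): starts [62] → cuts [65]
  UxaIV (ACTATGC, off=2): starts [119, 150] → cuts [121, 152]
  BxoVI (GTACA, off=0): starts [57, 67] → cuts [57, 67]
  FykVI (TCGGT, off=3): starts [4, 43, 78, 112, 136, 143] → cuts [7, 46, 81, 115, 139, 146]

All cut coordinates (distinct, sorted): [7, 15, 41, 46, 57, 65, 67, 78, 81, 95, 104, 115, 121, 130, 139, 146, 152]

Fragments:
  [0,7): 7 bp
  [7,15): 8 bp
  [15,41): 26 bp
  [41,46): 5 bp
  [46,57): 11 bp
  [57,65): 8 bp
  [65,67): 2 bp
  [67,78): 11 bp
  [78,81): 3 bp
  [81,95): 14 bp
  [95,104): 9 bp
  [104,115): 11 bp
  [115,121): 6 bp
  [121,130): 9 bp
  [130,139): 9 bp
  [139,146): 7 bp
  [146,152): 6 bp
  [152,157): 5 bp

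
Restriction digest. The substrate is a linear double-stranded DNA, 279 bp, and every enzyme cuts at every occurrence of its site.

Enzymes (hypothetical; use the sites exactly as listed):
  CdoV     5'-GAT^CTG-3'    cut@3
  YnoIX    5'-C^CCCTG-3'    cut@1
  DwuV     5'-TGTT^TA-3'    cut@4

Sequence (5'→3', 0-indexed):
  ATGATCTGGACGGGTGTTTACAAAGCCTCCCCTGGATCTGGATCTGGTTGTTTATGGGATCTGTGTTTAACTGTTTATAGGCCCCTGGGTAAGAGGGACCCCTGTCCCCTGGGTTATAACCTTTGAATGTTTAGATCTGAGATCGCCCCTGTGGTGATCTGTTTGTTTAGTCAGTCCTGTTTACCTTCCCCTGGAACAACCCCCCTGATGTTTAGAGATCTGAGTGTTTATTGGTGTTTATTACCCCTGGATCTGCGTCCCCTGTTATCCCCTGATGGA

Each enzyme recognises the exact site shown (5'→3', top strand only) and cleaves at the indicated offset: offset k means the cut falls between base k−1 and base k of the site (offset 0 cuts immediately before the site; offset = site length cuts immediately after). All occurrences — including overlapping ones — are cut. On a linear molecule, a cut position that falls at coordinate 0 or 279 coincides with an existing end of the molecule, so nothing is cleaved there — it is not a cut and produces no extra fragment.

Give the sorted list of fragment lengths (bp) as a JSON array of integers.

[5,5,6,6,7,7,7,7,7,7,8,8,8,8,9,9,9,10,10,10,10,10,11,12,13,14,14,17,25]

Site scan:
  CdoV GATCTG/3: at [2, 34, 40, 57, 133, 155, 216, 249] ⇒ [5, 37, 43, 60, 136, 158, 219, 252]
  YnoIX CCCCTG/1: at [28, 81, 98, 105, 145, 187, 201, 243, 258, 268] ⇒ [29, 82, 99, 106, 146, 188, 202, 244, 259, 269]
  DwuV TGTTTA/4: at [14, 48, 63, 71, 127, 163, 177, 208, 224, 234] ⇒ [18, 52, 67, 75, 131, 167, 181, 212, 228, 238]

Pooled cuts: [5, 18, 29, 37, 43, 52, 60, 67, 75, 82, 99, 106, 131, 136, 146, 158, 167, 181, 188, 202, 212, 219, 228, 238, 244, 252, 259, 269]

Fragment lengths:
  [0,5): 5 bp
  [5,18): 13 bp
  [18,29): 11 bp
  [29,37): 8 bp
  [37,43): 6 bp
  [43,52): 9 bp
  [52,60): 8 bp
  [60,67): 7 bp
  [67,75): 8 bp
  [75,82): 7 bp
  [82,99): 17 bp
  [99,106): 7 bp
  [106,131): 25 bp
  [131,136): 5 bp
  [136,146): 10 bp
  [146,158): 12 bp
  [158,167): 9 bp
  [167,181): 14 bp
  [181,188): 7 bp
  [188,202): 14 bp
  [202,212): 10 bp
  [212,219): 7 bp
  [219,228): 9 bp
  [228,238): 10 bp
  [238,244): 6 bp
  [244,252): 8 bp
  [252,259): 7 bp
  [259,269): 10 bp
  [269,279): 10 bp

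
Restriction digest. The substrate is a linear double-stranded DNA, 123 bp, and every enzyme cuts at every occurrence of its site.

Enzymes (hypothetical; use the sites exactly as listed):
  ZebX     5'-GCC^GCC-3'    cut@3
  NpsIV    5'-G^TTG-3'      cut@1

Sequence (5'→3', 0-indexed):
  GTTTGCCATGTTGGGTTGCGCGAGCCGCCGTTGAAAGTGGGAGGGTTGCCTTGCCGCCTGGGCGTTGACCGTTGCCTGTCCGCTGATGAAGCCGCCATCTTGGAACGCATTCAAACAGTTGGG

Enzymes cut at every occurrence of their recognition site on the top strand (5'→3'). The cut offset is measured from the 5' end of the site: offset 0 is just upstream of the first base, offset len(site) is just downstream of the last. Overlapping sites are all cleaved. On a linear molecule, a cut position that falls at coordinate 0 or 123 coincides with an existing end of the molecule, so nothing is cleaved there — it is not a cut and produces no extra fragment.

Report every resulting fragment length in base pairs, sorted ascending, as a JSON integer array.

[4,5,5,7,9,10,10,11,15,22,25]

Per-enzyme occurrences:
  ZebX GCCGCC/3: at [23, 52, 90] ⇒ [26, 55, 93]
  NpsIV GTTG/1: at [9, 14, 29, 44, 63, 70, 117] ⇒ [10, 15, 30, 45, 64, 71, 118]

Pooled cuts: [10, 15, 26, 30, 45, 55, 64, 71, 93, 118]

Fragments:
  [0,10): 10 bp
  [10,15): 5 bp
  [15,26): 11 bp
  [26,30): 4 bp
  [30,45): 15 bp
  [45,55): 10 bp
  [55,64): 9 bp
  [64,71): 7 bp
  [71,93): 22 bp
  [93,118): 25 bp
  [118,123): 5 bp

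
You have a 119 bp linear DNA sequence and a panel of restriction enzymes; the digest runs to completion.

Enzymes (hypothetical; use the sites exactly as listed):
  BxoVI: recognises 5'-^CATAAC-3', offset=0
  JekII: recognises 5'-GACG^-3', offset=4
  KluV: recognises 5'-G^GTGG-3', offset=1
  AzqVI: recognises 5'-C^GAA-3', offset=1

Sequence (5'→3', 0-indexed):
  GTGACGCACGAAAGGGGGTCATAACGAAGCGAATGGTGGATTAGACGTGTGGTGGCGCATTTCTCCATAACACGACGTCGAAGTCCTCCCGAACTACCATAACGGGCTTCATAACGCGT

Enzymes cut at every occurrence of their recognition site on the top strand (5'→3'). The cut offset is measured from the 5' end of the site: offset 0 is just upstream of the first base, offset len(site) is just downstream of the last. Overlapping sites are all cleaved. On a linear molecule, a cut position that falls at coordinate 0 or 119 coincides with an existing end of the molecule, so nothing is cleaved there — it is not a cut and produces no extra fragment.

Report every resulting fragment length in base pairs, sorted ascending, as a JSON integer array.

Scan for sites:
  BxoVI CATAAC/0: at [19, 65, 97, 109] ⇒ [19, 65, 97, 109]
  JekII GACG/4: at [2, 43, 73] ⇒ [6, 47, 77]
  KluV GGTGG/1: at [34, 50] ⇒ [35, 51]
  AzqVI CGAA/1: at [8, 24, 29, 78, 89] ⇒ [9, 25, 30, 79, 90]

Pooled cuts: [6, 9, 19, 25, 30, 35, 47, 51, 65, 77, 79, 90, 97, 109]

Fragment lengths:
  [0,6): 6 bp
  [6,9): 3 bp
  [9,19): 10 bp
  [19,25): 6 bp
  [25,30): 5 bp
  [30,35): 5 bp
  [35,47): 12 bp
  [47,51): 4 bp
  [51,65): 14 bp
  [65,77): 12 bp
  [77,79): 2 bp
  [79,90): 11 bp
  [90,97): 7 bp
  [97,109): 12 bp
  [109,119): 10 bp

[2,3,4,5,5,6,6,7,10,10,11,12,12,12,14]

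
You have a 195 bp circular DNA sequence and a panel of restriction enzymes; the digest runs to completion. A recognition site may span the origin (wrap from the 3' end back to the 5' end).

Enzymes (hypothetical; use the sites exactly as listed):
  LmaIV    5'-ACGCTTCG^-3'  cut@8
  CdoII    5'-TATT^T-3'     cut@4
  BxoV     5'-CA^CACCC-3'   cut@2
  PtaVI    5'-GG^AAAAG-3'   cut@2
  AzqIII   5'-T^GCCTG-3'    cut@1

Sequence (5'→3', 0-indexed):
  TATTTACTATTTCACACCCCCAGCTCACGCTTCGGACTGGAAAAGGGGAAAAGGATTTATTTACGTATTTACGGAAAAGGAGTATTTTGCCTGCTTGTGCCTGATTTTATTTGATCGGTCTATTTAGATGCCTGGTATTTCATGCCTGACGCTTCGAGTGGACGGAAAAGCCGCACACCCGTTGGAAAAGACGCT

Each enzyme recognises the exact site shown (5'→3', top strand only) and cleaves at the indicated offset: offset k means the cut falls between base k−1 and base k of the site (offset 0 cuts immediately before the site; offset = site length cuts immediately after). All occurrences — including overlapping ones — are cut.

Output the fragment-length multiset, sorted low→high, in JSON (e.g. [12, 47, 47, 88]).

Per-enzyme occurrences:
  LmaIV ACGCTTCG/8: at [26, 148] ⇒ [34, 156]
  CdoII TATTT/4: at [0, 7, 57, 65, 82, 107, 120, 135] ⇒ [4, 11, 61, 69, 86, 111, 124, 139]
  BxoV CACACCC/2: at [12, 173] ⇒ [14, 175]
  PtaVI GGAAAAG/2: at [38, 46, 72, 163, 183] ⇒ [40, 48, 74, 165, 185]
  AzqIII TGCCTG/1: at [87, 97, 128, 142] ⇒ [88, 98, 129, 143]

Pooled cuts: [4, 11, 14, 34, 40, 48, 61, 69, 74, 86, 88, 98, 111, 124, 129, 139, 143, 156, 165, 175, 185]

Fragments:
  4→11: 7 bp
  11→14: 3 bp
  14→34: 20 bp
  34→40: 6 bp
  40→48: 8 bp
  48→61: 13 bp
  61→69: 8 bp
  69→74: 5 bp
  74→86: 12 bp
  86→88: 2 bp
  88→98: 10 bp
  98→111: 13 bp
  111→124: 13 bp
  124→129: 5 bp
  129→139: 10 bp
  139→143: 4 bp
  143→156: 13 bp
  156→165: 9 bp
  165→175: 10 bp
  175→185: 10 bp
  185→4 (wrap): 195-185+4 = 14 bp

[2,3,4,5,5,6,7,8,8,9,10,10,10,10,12,13,13,13,13,14,20]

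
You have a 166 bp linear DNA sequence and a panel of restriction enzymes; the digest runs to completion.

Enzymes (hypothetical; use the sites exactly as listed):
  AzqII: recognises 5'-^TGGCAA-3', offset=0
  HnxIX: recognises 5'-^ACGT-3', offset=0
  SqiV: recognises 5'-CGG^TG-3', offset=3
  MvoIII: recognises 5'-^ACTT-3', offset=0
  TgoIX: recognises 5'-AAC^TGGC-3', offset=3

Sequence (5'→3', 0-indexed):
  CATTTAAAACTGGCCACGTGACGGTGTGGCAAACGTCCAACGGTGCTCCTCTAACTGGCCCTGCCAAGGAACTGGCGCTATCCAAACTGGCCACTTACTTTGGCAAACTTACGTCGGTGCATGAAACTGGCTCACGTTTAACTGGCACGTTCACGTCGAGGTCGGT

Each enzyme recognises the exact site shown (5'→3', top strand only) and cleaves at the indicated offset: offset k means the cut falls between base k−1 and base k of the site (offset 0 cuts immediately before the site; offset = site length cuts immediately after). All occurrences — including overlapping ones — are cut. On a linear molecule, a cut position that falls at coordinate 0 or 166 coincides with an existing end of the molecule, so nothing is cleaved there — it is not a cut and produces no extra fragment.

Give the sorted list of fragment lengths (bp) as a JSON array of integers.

[2,4,4,4,4,5,5,6,6,6,6,7,9,9,10,10,11,12,14,15,17]

Scan for sites:
  AzqII (TGGCAA, off=0): starts [26, 100] → cuts [26, 100]
  HnxIX (ACGT, off=0): starts [15, 32, 110, 133, 146, 152] → cuts [15, 32, 110, 133, 146, 152]
  SqiV (CGGTG, off=3): starts [21, 40, 114] → cuts [24, 43, 117]
  MvoIII (ACTT, off=0): starts [92, 96, 106] → cuts [92, 96, 106]
  TgoIX (AACTGGC, off=3): starts [7, 52, 69, 84, 124, 139] → cuts [10, 55, 72, 87, 127, 142]

Pooled cuts: [10, 15, 24, 26, 32, 43, 55, 72, 87, 92, 96, 100, 106, 110, 117, 127, 133, 142, 146, 152]

Fragment lengths:
  [0,10): 10 bp
  [10,15): 5 bp
  [15,24): 9 bp
  [24,26): 2 bp
  [26,32): 6 bp
  [32,43): 11 bp
  [43,55): 12 bp
  [55,72): 17 bp
  [72,87): 15 bp
  [87,92): 5 bp
  [92,96): 4 bp
  [96,100): 4 bp
  [100,106): 6 bp
  [106,110): 4 bp
  [110,117): 7 bp
  [117,127): 10 bp
  [127,133): 6 bp
  [133,142): 9 bp
  [142,146): 4 bp
  [146,152): 6 bp
  [152,166): 14 bp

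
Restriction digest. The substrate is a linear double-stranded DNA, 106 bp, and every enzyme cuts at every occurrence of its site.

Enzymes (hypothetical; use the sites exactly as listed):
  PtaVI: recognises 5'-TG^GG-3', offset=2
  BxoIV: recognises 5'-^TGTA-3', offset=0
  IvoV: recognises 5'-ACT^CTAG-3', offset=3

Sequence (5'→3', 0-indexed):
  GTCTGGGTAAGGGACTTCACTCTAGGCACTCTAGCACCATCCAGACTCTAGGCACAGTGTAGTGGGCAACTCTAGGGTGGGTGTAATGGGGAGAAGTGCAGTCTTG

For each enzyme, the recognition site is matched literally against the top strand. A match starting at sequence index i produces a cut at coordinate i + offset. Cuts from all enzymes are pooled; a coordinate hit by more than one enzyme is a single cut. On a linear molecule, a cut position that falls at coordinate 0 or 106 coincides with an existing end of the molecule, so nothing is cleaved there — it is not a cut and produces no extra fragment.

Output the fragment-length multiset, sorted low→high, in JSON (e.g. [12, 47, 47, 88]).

[2,5,7,7,7,8,9,10,16,17,18]

Scan for sites:
  PtaVI TGGG/2: at [3, 62, 77, 86] ⇒ [5, 64, 79, 88]
  BxoIV TGTA/0: at [57, 81] ⇒ [57, 81]
  IvoV ACTCTAG/3: at [18, 27, 44, 68] ⇒ [21, 30, 47, 71]

All cut coordinates (distinct, sorted): [5, 21, 30, 47, 57, 64, 71, 79, 81, 88]

Fragments:
  [0,5): 5 bp
  [5,21): 16 bp
  [21,30): 9 bp
  [30,47): 17 bp
  [47,57): 10 bp
  [57,64): 7 bp
  [64,71): 7 bp
  [71,79): 8 bp
  [79,81): 2 bp
  [81,88): 7 bp
  [88,106): 18 bp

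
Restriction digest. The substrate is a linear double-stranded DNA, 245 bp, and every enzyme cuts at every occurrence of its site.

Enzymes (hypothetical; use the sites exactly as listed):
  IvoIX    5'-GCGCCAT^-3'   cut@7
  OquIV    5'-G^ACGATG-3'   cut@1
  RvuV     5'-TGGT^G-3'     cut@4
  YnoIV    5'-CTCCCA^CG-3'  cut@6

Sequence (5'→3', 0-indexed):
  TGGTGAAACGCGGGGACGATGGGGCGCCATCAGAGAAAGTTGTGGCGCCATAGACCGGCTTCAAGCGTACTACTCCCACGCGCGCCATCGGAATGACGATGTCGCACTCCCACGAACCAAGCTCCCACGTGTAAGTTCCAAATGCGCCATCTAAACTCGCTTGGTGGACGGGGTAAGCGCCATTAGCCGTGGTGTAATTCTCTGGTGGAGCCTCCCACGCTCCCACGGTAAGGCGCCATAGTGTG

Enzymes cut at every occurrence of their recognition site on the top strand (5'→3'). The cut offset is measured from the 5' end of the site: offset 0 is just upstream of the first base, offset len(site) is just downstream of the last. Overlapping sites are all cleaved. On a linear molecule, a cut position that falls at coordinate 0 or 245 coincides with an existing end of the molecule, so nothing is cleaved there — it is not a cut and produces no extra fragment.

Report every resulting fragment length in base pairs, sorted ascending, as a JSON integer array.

Scan for sites:
  IvoIX (GCGCCAT, off=7): starts [23, 44, 81, 143, 176, 232] → cuts [30, 51, 88, 150, 183, 239]
  OquIV (GACGATG, off=1): starts [14, 94] → cuts [15, 95]
  RvuV (TGGTG, off=4): starts [0, 161, 189, 202] → cuts [4, 165, 193, 206]
  YnoIV (CTCCCACG, off=6): starts [72, 106, 121, 211, 219] → cuts [78, 112, 127, 217, 225]

All cut coordinates (distinct, sorted): [4, 15, 30, 51, 78, 88, 95, 112, 127, 150, 165, 183, 193, 206, 217, 225, 239]

Fragments:
  [0,4): 4 bp
  [4,15): 11 bp
  [15,30): 15 bp
  [30,51): 21 bp
  [51,78): 27 bp
  [78,88): 10 bp
  [88,95): 7 bp
  [95,112): 17 bp
  [112,127): 15 bp
  [127,150): 23 bp
  [150,165): 15 bp
  [165,183): 18 bp
  [183,193): 10 bp
  [193,206): 13 bp
  [206,217): 11 bp
  [217,225): 8 bp
  [225,239): 14 bp
  [239,245): 6 bp

[4,6,7,8,10,10,11,11,13,14,15,15,15,17,18,21,23,27]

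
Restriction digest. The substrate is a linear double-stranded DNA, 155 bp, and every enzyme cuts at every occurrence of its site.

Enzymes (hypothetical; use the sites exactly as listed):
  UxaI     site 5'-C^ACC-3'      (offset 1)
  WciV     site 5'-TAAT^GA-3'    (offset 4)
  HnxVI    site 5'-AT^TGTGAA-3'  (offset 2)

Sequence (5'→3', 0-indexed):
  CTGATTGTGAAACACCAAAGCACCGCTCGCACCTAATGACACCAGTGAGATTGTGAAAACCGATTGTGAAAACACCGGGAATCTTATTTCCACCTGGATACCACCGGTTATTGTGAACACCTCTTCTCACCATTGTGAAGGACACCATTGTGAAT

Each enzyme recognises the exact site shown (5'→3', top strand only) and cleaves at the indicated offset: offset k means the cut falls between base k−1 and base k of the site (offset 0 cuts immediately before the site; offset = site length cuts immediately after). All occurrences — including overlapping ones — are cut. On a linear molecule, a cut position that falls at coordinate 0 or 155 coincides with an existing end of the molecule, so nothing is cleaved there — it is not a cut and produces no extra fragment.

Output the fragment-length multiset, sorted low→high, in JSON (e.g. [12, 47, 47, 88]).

[3,5,5,5,7,7,7,8,8,9,9,9,10,10,11,11,13,18]

Scan for sites:
  UxaI CACC/1: at [12, 20, 29, 39, 72, 90, 101, 117, 127, 142] ⇒ [13, 21, 30, 40, 73, 91, 102, 118, 128, 143]
  WciV TAATGA/4: at [33] ⇒ [37]
  HnxVI ATTGTGAA/2: at [3, 49, 62, 109, 131, 146] ⇒ [5, 51, 64, 111, 133, 148]

Pooled cuts: [5, 13, 21, 30, 37, 40, 51, 64, 73, 91, 102, 111, 118, 128, 133, 143, 148]

Fragment lengths:
  [0,5): 5 bp
  [5,13): 8 bp
  [13,21): 8 bp
  [21,30): 9 bp
  [30,37): 7 bp
  [37,40): 3 bp
  [40,51): 11 bp
  [51,64): 13 bp
  [64,73): 9 bp
  [73,91): 18 bp
  [91,102): 11 bp
  [102,111): 9 bp
  [111,118): 7 bp
  [118,128): 10 bp
  [128,133): 5 bp
  [133,143): 10 bp
  [143,148): 5 bp
  [148,155): 7 bp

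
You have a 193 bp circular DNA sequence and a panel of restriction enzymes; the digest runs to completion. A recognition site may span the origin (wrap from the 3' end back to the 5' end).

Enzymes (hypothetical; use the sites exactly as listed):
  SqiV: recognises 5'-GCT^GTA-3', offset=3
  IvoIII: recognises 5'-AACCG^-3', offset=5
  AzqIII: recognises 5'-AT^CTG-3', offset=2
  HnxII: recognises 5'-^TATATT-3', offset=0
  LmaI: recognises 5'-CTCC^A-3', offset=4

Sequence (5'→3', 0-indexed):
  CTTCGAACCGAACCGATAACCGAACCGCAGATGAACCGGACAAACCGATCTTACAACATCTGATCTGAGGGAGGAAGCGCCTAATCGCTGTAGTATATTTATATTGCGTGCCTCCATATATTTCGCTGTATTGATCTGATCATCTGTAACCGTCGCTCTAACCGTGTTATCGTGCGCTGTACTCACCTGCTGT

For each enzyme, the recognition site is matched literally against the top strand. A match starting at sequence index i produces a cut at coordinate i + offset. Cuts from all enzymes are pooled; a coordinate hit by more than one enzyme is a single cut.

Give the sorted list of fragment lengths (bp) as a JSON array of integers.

[1,4,5,5,5,6,7,8,8,9,9,11,11,12,12,14,16,25,25]

Scan for sites:
  SqiV GCTGTA/3: at [86, 124, 175] ⇒ [89, 127, 178]
  IvoIII AACCG/5: at [5, 10, 17, 22, 33, 42, 147, 159] ⇒ [10, 15, 22, 27, 38, 47, 152, 164]
  AzqIII ATCTG/2: at [57, 62, 133, 141] ⇒ [59, 64, 135, 143]
  HnxII TATATT/0: at [93, 99, 116] ⇒ [93, 99, 116]
  LmaI CTCCA/4: at [111] ⇒ [115]

All cut coordinates (distinct, sorted): [10, 15, 22, 27, 38, 47, 59, 64, 89, 93, 99, 115, 116, 127, 135, 143, 152, 164, 178]

Fragments:
  10→15: 5 bp
  15→22: 7 bp
  22→27: 5 bp
  27→38: 11 bp
  38→47: 9 bp
  47→59: 12 bp
  59→64: 5 bp
  64→89: 25 bp
  89→93: 4 bp
  93→99: 6 bp
  99→115: 16 bp
  115→116: 1 bp
  116→127: 11 bp
  127→135: 8 bp
  135→143: 8 bp
  143→152: 9 bp
  152→164: 12 bp
  164→178: 14 bp
  178→10 (wrap): 193-178+10 = 25 bp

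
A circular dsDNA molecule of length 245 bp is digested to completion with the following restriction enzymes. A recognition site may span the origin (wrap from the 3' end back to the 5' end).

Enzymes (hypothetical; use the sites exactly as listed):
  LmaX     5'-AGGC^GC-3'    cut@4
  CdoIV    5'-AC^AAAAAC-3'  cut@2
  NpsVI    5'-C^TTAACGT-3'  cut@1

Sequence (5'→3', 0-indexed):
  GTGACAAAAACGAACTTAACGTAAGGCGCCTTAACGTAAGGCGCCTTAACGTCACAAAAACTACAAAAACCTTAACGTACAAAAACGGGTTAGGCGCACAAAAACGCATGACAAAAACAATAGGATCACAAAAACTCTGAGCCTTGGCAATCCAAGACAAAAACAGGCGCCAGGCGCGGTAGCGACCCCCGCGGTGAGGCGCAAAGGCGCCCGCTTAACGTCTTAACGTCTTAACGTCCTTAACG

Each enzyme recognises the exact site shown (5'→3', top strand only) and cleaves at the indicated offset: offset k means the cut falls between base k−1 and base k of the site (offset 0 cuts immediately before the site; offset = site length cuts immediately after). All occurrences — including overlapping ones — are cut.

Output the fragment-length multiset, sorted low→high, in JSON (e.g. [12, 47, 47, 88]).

[3,3,4,6,7,7,8,8,8,9,9,10,10,10,12,12,13,15,17,20,25,29]

Per-enzyme occurrences:
  LmaX AGGCGC/4: at [23, 38, 91, 164, 171, 196, 204] ⇒ [27, 42, 95, 168, 175, 200, 208]
  CdoIV ACAAAAAC/2: at [3, 53, 62, 78, 97, 110, 127, 156] ⇒ [5, 55, 64, 80, 99, 112, 129, 158]
  NpsVI CTTAACGT/1: at [14, 29, 44, 70, 213, 221, 229] ⇒ [15, 30, 45, 71, 214, 222, 230]

All cut coordinates (distinct, sorted): [5, 15, 27, 30, 42, 45, 55, 64, 71, 80, 95, 99, 112, 129, 158, 168, 175, 200, 208, 214, 222, 230]

Fragment lengths:
  5→15: 10 bp
  15→27: 12 bp
  27→30: 3 bp
  30→42: 12 bp
  42→45: 3 bp
  45→55: 10 bp
  55→64: 9 bp
  64→71: 7 bp
  71→80: 9 bp
  80→95: 15 bp
  95→99: 4 bp
  99→112: 13 bp
  112→129: 17 bp
  129→158: 29 bp
  158→168: 10 bp
  168→175: 7 bp
  175→200: 25 bp
  200→208: 8 bp
  208→214: 6 bp
  214→222: 8 bp
  222→230: 8 bp
  230→5 (wrap): 245-230+5 = 20 bp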